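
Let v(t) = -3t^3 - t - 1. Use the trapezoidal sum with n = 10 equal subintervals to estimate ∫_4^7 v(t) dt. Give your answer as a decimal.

-1630.4775

Δt = (7 − 4)/10 = 0.3.
v(4) = -197, v(4.3) = -243.821, v(4.6) = -297.608, v(4.9) = -358.847, v(5.2) = -428.024, v(5.5) = -505.625, v(5.8) = -592.136, v(6.1) = -688.043, v(6.4) = -793.832, v(6.7) = -909.989, v(7) = -1037.
T_10 = (Δt/2)·[v(t_0) + 2v(t_1) + ... + 2v(t_{9}) + v(t_10)].
Sum = -1630.4775.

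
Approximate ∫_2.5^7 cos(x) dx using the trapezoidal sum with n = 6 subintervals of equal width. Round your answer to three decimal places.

Δx = (7 − 2.5)/6 = 0.75.
f(2.5) ≈ -0.801, f(3.25) ≈ -0.994, f(4) ≈ -0.654, f(4.75) ≈ 0.038, f(5.5) ≈ 0.709, f(6.25) ≈ 0.999, f(7) ≈ 0.754.
T_6 = (Δx/2)·[f(x_0) + 2f(x_1) + ... + 2f(x_{5}) + f(x_6)].
Sum ≈ 0.056.

0.056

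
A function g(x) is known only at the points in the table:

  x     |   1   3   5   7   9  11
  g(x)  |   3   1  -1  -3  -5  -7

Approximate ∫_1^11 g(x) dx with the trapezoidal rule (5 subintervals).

Δx = 2.
T_5 = (2/2)·[3 + 2·1 + 2·(-1) + 2·(-3) + 2·(-5) + (-7)] = -20.

-20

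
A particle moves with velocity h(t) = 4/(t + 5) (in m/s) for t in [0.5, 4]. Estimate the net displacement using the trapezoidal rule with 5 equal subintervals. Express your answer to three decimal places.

1.973

Δt = (4 − 0.5)/5 = 0.7.
h(0.5) = 8/11, h(1.2) = 20/31, h(1.9) = 40/69, h(2.6) = 10/19, h(3.3) = 40/83, h(4) = 4/9.
T_5 = (Δt/2)·[h(t_0) + 2h(t_1) + ... + 2h(t_{4}) + h(t_5)].
Sum ≈ 1.973.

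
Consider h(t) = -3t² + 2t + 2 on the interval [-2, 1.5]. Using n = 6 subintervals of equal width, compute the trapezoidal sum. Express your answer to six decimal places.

Δt = (1.5 − (-2))/6 = 7/12.
h(-2) = -14, h(-17/12) = -329/48, h(-5/6) = -1.75, h(-0.25) = 1.3125, h(1/3) = 7/3, h(11/12) = 1.3125, h(1.5) = -1.75.
T_6 = (Δt/2)·[h(t_0) + 2h(t_1) + ... + 2h(t_{5}) + h(t_6)].
Sum ≈ -6.720486.

-6.720486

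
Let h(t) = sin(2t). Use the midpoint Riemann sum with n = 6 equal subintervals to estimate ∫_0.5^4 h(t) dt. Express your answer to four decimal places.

0.3631

Δt = (4 − 0.5)/6 = 7/12.
Midpoints: 19/24, 1.375, 47/24, 61/24, 3.125, 89/24.
h(19/24) ≈ 0.9999, h(1.375) ≈ 0.3817, h(47/24) ≈ -0.6998, h(61/24) ≈ -0.9320, h(3.125) ≈ -0.0332, h(89/24) ≈ 0.9059.
Sum = Δt · [h(19/24) + h(1.375) + h(47/24) + ...].
Sum ≈ 0.3631.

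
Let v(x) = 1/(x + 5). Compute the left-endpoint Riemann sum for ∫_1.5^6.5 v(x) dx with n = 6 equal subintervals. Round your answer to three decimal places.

0.599

Δx = (6.5 − 1.5)/6 = 5/6.
Left endpoints: 1.5, 7/3, 19/6, 4, 29/6, 17/3.
v(1.5) = 2/13, v(7/3) = 3/22, v(19/6) = 6/49, v(4) = 1/9, v(29/6) = 6/59, v(17/3) = 0.09375.
Sum = Δx · [v(1.5) + v(7/3) + v(19/6) + ...].
Sum ≈ 0.599.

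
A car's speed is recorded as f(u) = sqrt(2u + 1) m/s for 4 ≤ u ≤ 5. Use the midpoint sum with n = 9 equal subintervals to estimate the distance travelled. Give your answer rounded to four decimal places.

Δu = (5 − 4)/9 = 1/9.
Midpoints: 73/18, 25/6, 77/18, 79/18, 4.5, 83/18, 85/18, 29/6, 89/18.
f(73/18) ≈ 3.0185, f(25/6) ≈ 3.0551, f(77/18) ≈ 3.0912, f(79/18) ≈ 3.1269, f(4.5) ≈ 3.1623, f(83/18) ≈ 3.1972, f(85/18) ≈ 3.2318, f(29/6) ≈ 3.2660, f(89/18) ≈ 3.2998.
Sum = Δu · [f(73/18) + f(25/6) + f(77/18) + ...].
Sum ≈ 3.1610.

3.1610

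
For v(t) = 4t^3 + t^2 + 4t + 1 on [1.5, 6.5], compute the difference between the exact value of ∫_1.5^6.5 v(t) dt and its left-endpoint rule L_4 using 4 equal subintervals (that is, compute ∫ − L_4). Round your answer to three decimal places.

Exact integral: ∫_1.5^6.5 v(t) dt ≈ 1955.41667.
L_4 = 1303.59375.
Error ≈ 1955.41667 − 1303.59375 ≈ 651.823.

651.823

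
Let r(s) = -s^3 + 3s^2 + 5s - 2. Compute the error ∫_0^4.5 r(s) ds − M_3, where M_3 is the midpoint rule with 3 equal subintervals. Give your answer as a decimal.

-3.1640625

Exact integral: ∫_0^4.5 r(s) ds = 30.234375.
M_3 = 33.3984375.
Error = 30.234375 − 33.3984375 = -3.1640625.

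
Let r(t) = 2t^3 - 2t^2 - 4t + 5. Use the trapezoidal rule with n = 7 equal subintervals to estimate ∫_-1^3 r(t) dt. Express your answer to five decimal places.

Δt = (3 − (-1))/7 = 4/7.
r(-1) = 5, r(-3/7) = 2123/343, r(1/7) = 1507/343, r(5/7) = 635/343, r(9/7) = 275/343, r(13/7) = 1195/343, r(17/7) = 4163/343, r(3) = 29.
T_7 = (Δt/2)·[r(t_0) + 2r(t_1) + ... + 2r(t_{6}) + r(t_7)].
Sum ≈ 26.20408.

26.20408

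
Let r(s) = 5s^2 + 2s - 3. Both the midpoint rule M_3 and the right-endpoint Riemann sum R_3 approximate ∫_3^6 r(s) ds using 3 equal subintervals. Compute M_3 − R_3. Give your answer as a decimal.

M_3 = 331.75.
R_3 = 406.
M_3 − R_3 = -74.25.

-74.25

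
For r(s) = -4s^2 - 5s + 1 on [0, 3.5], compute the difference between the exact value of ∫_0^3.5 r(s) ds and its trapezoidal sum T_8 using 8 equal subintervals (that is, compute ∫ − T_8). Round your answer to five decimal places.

0.44661

Exact integral: ∫_0^3.5 r(s) ds ≈ -84.2916667.
T_8 = -84.73828125.
Error ≈ -84.2916667 − (-84.73828125) ≈ 0.44661.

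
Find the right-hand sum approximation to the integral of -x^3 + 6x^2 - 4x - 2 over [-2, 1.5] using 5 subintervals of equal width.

11.3575

Δx = (1.5 − (-2))/5 = 0.7.
Right endpoints: -1.3, -0.6, 0.1, 0.8, 1.5.
f(-1.3) = 15.537, f(-0.6) = 2.776, f(0.1) = -2.341, f(0.8) = -1.872, f(1.5) = 2.125.
Sum = Δx · [f(-1.3) + f(-0.6) + f(0.1) + f(0.8) + f(1.5)].
Sum = 11.3575.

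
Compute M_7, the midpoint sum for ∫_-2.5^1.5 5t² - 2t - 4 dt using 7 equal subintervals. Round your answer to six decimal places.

Δt = (1.5 − (-2.5))/7 = 4/7.
Midpoints: -31/14, -23/14, -15/14, -0.5, 1/14, 9/14, 17/14.
f(-31/14) = 4889/196, f(-23/14) = 2505/196, f(-15/14) = 761/196, f(-0.5) = -1.75, f(1/14) = -807/196, f(9/14) = -631/196, f(17/14) = 185/196.
Sum = Δt · [f(-31/14) + f(-23/14) + f(-15/14) + ...].
Sum ≈ 19.122449.

19.122449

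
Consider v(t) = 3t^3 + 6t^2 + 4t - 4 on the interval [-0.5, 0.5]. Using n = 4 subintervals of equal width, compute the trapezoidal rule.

-3.4375

Δt = (0.5 − (-0.5))/4 = 0.25.
v(-0.5) = -4.875, v(-0.25) = -4.671875, v(0) = -4, v(0.25) = -2.578125, v(0.5) = -0.125.
T_4 = (Δt/2)·[v(t_0) + 2v(t_1) + 2v(t_2) + 2v(t_3) + v(t_4)].
Sum = -3.4375.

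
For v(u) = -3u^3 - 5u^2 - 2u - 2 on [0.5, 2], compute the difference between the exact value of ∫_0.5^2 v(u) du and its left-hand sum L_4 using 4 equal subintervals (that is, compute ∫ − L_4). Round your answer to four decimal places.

Exact integral: ∫_0.5^2 v(u) du = -31.828125.
L_4 ≈ -23.891602.
Error ≈ -31.828125 − (-23.891602) ≈ -7.9365.

-7.9365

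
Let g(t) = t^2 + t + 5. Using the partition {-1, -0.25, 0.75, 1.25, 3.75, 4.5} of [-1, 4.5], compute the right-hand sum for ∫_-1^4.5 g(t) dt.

Subinterval widths: 0.75, 1, 0.5, 2.5, 0.75.
Right endpoints: -0.25, 0.75, 1.25, 3.75, 4.5.
g(-0.25) = 4.8125, g(0.75) = 6.3125, g(1.25) = 7.8125, g(3.75) = 22.8125, g(4.5) = 29.75.
Sum = Σ Δt_i · g(t_i).
Sum = 93.171875.

93.171875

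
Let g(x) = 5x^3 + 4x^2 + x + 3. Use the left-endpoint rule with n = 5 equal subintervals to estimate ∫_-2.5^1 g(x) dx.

-42.5775

Δx = (1 − (-2.5))/5 = 0.7.
Left endpoints: -2.5, -1.8, -1.1, -0.4, 0.3.
g(-2.5) = -52.625, g(-1.8) = -15, g(-1.1) = 0.085, g(-0.4) = 2.92, g(0.3) = 3.795.
Sum = Δx · [g(-2.5) + g(-1.8) + g(-1.1) + g(-0.4) + g(0.3)].
Sum = -42.5775.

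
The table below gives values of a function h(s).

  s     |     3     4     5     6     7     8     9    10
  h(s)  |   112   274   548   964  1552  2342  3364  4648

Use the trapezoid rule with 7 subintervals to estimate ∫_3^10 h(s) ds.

11424

Δs = 1.
T_7 = (1/2)·[112 + 2·274 + 2·548 + 2·964 + 2·1552 + 2·2342 + 2·3364 + 4648] = 11424.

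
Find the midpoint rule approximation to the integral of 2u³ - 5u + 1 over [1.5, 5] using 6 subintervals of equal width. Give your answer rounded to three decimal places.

Δu = (5 − 1.5)/6 = 7/12.
Midpoints: 43/24, 2.375, 71/24, 85/24, 4.125, 113/24.
f(43/24) = 24499/6912, f(2.375) = 15.91796875, f(71/24) = 262583/6912, f(85/24) = 498637/6912, f(4.125) = 120.75390625, f(113/24) = 1287089/6912.
Sum = Δu · [f(43/24) + f(2.375) + f(71/24) + ...].
Sum ≈ 254.658.

254.658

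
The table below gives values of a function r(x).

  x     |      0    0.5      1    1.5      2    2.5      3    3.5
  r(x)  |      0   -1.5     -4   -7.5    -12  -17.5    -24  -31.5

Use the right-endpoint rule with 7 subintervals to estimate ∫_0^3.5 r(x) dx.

Δx = 0.5.
Sum = 0.5·[(-1.5) + (-4) + (-7.5) + (-12) + (-17.5) + (-24) + (-31.5)] = -49.

-49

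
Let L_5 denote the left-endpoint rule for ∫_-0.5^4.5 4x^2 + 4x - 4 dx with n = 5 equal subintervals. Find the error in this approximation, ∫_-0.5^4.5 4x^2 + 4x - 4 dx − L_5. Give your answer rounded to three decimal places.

Exact integral: ∫_-0.5^4.5 f(x) dx ≈ 141.66667.
L_5 = 95.
Error ≈ 141.66667 − 95 ≈ 46.667.

46.667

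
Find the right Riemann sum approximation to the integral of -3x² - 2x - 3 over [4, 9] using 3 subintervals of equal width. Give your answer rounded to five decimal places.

Δx = (9 − 4)/3 = 5/3.
Right endpoints: 17/3, 22/3, 9.
f(17/3) = -332/3, f(22/3) = -179, f(9) = -264.
Sum = Δx · [f(17/3) + f(22/3) + f(9)].
Sum ≈ -922.77778.

-922.77778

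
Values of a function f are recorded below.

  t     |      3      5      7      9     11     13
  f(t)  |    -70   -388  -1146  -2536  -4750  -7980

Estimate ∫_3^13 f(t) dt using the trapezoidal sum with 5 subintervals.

-25690

Δt = 2.
T_5 = (2/2)·[(-70) + 2·(-388) + 2·(-1146) + 2·(-2536) + 2·(-4750) + (-7980)] = -25690.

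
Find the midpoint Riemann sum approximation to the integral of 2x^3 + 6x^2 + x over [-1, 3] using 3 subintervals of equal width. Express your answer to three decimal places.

Δx = (3 − (-1))/3 = 4/3.
Midpoints: -1/3, 1, 7/3.
f(-1/3) = 7/27, f(1) = 9, f(7/3) = 1631/27.
Sum = Δx · [f(-1/3) + f(1) + f(7/3)].
Sum ≈ 92.889.

92.889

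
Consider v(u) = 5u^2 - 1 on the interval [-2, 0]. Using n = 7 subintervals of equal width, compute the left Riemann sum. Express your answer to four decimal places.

14.3265

Δu = (0 − (-2))/7 = 2/7.
Left endpoints: -2, -12/7, -10/7, -8/7, -6/7, -4/7, -2/7.
v(-2) = 19, v(-12/7) = 671/49, v(-10/7) = 451/49, v(-8/7) = 271/49, v(-6/7) = 131/49, v(-4/7) = 31/49, v(-2/7) = -29/49.
Sum = Δu · [v(-2) + v(-12/7) + v(-10/7) + ...].
Sum ≈ 14.3265.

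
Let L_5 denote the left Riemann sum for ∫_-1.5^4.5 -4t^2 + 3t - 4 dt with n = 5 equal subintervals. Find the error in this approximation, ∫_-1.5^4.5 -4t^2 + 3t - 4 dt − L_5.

Exact integral: ∫_-1.5^4.5 f(t) dt = -123.
L_5 = -96.36.
Error = -123 − (-96.36) = -26.64.

-26.64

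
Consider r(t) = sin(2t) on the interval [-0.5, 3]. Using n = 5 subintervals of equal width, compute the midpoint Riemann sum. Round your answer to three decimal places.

-0.228

Δt = (3 − (-0.5))/5 = 0.7.
Midpoints: -0.15, 0.55, 1.25, 1.95, 2.65.
r(-0.15) ≈ -0.296, r(0.55) ≈ 0.891, r(1.25) ≈ 0.598, r(1.95) ≈ -0.688, r(2.65) ≈ -0.832.
Sum = Δt · [r(-0.15) + r(0.55) + r(1.25) + r(1.95) + r(2.65)].
Sum ≈ -0.228.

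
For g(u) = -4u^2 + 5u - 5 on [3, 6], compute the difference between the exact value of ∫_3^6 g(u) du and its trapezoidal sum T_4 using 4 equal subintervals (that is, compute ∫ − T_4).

1.125

Exact integral: ∫_3^6 g(u) du = -199.5.
T_4 = -200.625.
Error = -199.5 − (-200.625) = 1.125.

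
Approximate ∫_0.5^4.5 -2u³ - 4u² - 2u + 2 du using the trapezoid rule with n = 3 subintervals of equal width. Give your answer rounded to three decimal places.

Δu = (4.5 − 0.5)/3 = 4/3.
f(0.5) = -0.25, f(11/6) = -2963/108, f(19/6) = -11659/108, f(4.5) = -270.25.
T_3 = (Δu/2)·[f(u_0) + 2f(u_1) + 2f(u_2) + f(u_3)].
Sum ≈ -360.852.

-360.852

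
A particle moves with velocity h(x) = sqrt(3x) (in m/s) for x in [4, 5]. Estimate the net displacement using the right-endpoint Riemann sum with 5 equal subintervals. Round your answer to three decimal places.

3.713

Δx = (5 − 4)/5 = 0.2.
Right endpoints: 4.2, 4.4, 4.6, 4.8, 5.
h(4.2) ≈ 3.550, h(4.4) ≈ 3.633, h(4.6) ≈ 3.715, h(4.8) ≈ 3.795, h(5) ≈ 3.873.
Sum = Δx · [h(4.2) + h(4.4) + h(4.6) + h(4.8) + h(5)].
Sum ≈ 3.713.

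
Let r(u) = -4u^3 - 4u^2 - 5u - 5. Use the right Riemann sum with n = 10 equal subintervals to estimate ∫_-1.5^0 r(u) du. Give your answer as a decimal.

-2.184375

Δu = (0 − (-1.5))/10 = 0.15.
Right endpoints: -1.35, -1.2, -1.05, -0.9, -0.75, -0.6, -0.45, -0.3, -0.15, 0.
r(-1.35) = 4.3015, r(-1.2) = 2.152, r(-1.05) = 0.4705, r(-0.9) = -0.824, r(-0.75) = -1.8125, r(-0.6) = -2.576, r(-0.45) = -3.1955, r(-0.3) = -3.752, r(-0.15) = -4.3265, r(0) = -5.
Sum = Δu · [r(-1.35) + r(-1.2) + r(-1.05) + ...].
Sum = -2.184375.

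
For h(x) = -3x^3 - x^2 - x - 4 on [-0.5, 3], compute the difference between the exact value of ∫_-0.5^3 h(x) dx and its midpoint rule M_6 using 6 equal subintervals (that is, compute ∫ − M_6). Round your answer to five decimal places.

-1.21578

Exact integral: ∫_-0.5^3 h(x) dx ≈ -88.1197917.
M_6 ≈ -86.9040075.
Error ≈ -88.1197917 − (-86.9040075) ≈ -1.21578.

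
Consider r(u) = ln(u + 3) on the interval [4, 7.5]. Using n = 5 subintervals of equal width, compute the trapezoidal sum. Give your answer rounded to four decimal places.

Δu = (7.5 − 4)/5 = 0.7.
r(4) ≈ 1.9459, r(4.7) ≈ 2.0412, r(5.4) ≈ 2.1282, r(6.1) ≈ 2.2083, r(6.8) ≈ 2.2824, r(7.5) ≈ 2.3514.
T_5 = (Δu/2)·[r(u_0) + 2r(u_1) + ... + 2r(u_{4}) + r(u_5)].
Sum ≈ 7.5661.

7.5661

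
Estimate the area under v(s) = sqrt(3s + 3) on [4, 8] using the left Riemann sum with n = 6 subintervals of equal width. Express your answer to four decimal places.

17.8223

Δs = (8 − 4)/6 = 2/3.
Left endpoints: 4, 14/3, 16/3, 6, 20/3, 22/3.
v(4) ≈ 3.8730, v(14/3) ≈ 4.1231, v(16/3) ≈ 4.3589, v(6) ≈ 4.5826, v(20/3) ≈ 4.7958, v(22/3) ≈ 5.0000.
Sum = Δs · [v(4) + v(14/3) + v(16/3) + ...].
Sum ≈ 17.8223.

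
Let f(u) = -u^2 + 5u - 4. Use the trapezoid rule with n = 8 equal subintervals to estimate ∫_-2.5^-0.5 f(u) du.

Δu = (-0.5 − (-2.5))/8 = 0.25.
f(-2.5) = -22.75, f(-2.25) = -20.3125, f(-2) = -18, f(-1.75) = -15.8125, f(-1.5) = -13.75, f(-1.25) = -11.8125, f(-1) = -10, f(-0.75) = -8.3125, f(-0.5) = -6.75.
T_8 = (Δu/2)·[f(u_0) + 2f(u_1) + ... + 2f(u_{7}) + f(u_8)].
Sum = -28.1875.

-28.1875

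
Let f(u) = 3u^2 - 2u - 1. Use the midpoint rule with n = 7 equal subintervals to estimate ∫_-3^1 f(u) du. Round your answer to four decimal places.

Δu = (1 − (-3))/7 = 4/7.
Midpoints: -19/7, -15/7, -11/7, -1, -3/7, 1/7, 5/7.
f(-19/7) = 1300/49, f(-15/7) = 836/49, f(-11/7) = 468/49, f(-1) = 4, f(-3/7) = 20/49, f(1/7) = -60/49, f(5/7) = -44/49.
Sum = Δu · [f(-19/7) + f(-15/7) + f(-11/7) + ...].
Sum ≈ 31.6735.

31.6735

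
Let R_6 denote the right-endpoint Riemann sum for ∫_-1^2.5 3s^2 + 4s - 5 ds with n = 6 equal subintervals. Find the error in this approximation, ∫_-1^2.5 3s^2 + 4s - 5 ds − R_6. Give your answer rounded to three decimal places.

Exact integral: ∫_-1^2.5 f(s) ds = 9.625.
R_6 ≈ 18.89757.
Error ≈ 9.625 − 18.89757 ≈ -9.273.

-9.273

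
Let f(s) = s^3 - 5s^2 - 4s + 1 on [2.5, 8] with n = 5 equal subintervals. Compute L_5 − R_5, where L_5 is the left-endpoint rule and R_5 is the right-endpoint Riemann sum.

-204.1875

L_5 = -13.2275.
R_5 = 190.96.
L_5 − R_5 = -204.1875.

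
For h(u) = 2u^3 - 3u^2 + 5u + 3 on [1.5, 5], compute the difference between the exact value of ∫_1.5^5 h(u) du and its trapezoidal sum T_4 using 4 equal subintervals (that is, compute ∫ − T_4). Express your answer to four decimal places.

-7.3691

Exact integral: ∫_1.5^5 h(u) du = 255.71875.
T_4 ≈ 263.087891.
Error ≈ 255.71875 − 263.087891 ≈ -7.3691.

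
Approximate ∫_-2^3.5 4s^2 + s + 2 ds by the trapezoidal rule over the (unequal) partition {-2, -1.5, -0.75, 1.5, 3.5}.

Subinterval widths: 0.5, 0.75, 2.25, 2.
f(-2) = 16, f(-1.5) = 9.5, f(-0.75) = 3.5, f(1.5) = 12.5, f(3.5) = 54.5.
On each subinterval the trapezoid contributes (Δs_i/2)·[f(s_{i-1}) + f(s_i)].
Sum = 96.25.

96.25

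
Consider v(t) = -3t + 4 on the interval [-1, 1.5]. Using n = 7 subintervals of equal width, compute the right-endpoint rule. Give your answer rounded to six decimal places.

Δt = (1.5 − (-1))/7 = 5/14.
Right endpoints: -9/14, -2/7, 1/14, 3/7, 11/14, 8/7, 1.5.
v(-9/14) = 83/14, v(-2/7) = 34/7, v(1/14) = 53/14, v(3/7) = 19/7, v(11/14) = 23/14, v(8/7) = 4/7, v(1.5) = -0.5.
Sum = Δt · [v(-9/14) + v(-2/7) + v(1/14) + ...].
Sum ≈ 6.785714.

6.785714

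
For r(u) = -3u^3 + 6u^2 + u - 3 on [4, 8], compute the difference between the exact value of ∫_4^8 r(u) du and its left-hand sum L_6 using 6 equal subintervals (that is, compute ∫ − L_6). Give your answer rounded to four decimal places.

Exact integral: ∫_4^8 r(u) du = -1972.
L_6 ≈ -1635.555556.
Error ≈ -1972 − (-1635.555556) ≈ -336.4444.

-336.4444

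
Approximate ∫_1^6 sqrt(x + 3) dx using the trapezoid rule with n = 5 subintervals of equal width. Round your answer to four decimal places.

12.6597

Δx = (6 − 1)/5 = 1.
f(1) ≈ 2.0000, f(2) ≈ 2.2361, f(3) ≈ 2.4495, f(4) ≈ 2.6458, f(5) ≈ 2.8284, f(6) ≈ 3.0000.
T_5 = (Δx/2)·[f(x_0) + 2f(x_1) + ... + 2f(x_{4}) + f(x_5)].
Sum ≈ 12.6597.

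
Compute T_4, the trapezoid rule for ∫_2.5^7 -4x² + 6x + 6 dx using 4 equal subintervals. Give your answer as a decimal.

Δx = (7 − 2.5)/4 = 1.125.
f(2.5) = -4, f(3.625) = -24.8125, f(4.75) = -55.75, f(5.875) = -96.8125, f(7) = -148.
T_4 = (Δx/2)·[f(x_0) + 2f(x_1) + 2f(x_2) + 2f(x_3) + f(x_4)].
Sum = -285.046875.

-285.046875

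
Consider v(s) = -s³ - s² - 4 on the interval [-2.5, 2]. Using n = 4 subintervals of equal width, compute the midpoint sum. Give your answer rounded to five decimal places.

-19.99072

Δs = (2 − (-2.5))/4 = 1.125.
Midpoints: -1.9375, -0.8125, 0.3125, 1.4375.
v(-1.9375) = -1969/4096, v(-0.8125) = -16891/4096, v(0.3125) = -16909/4096, v(1.4375) = -37015/4096.
Sum = Δs · [v(-1.9375) + v(-0.8125) + v(0.3125) + v(1.4375)].
Sum ≈ -19.99072.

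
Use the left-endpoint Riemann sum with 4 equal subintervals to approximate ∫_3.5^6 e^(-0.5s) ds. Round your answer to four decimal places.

Δs = (6 − 3.5)/4 = 0.625.
Left endpoints: 3.5, 4.125, 4.75, 5.375.
f(3.5) ≈ 0.1738, f(4.125) ≈ 0.1271, f(4.75) ≈ 0.0930, f(5.375) ≈ 0.0681.
Sum = Δs · [f(3.5) + f(4.125) + f(4.75) + f(5.375)].
Sum ≈ 0.2887.

0.2887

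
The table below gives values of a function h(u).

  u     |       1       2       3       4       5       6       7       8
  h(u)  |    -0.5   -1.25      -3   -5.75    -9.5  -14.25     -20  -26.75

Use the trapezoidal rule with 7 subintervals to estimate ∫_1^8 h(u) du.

-67.375

Δu = 1.
T_7 = (1/2)·[(-0.5) + 2·(-1.25) + 2·(-3) + 2·(-5.75) + 2·(-9.5) + 2·(-14.25) + 2·(-20) + (-26.75)] = -67.375.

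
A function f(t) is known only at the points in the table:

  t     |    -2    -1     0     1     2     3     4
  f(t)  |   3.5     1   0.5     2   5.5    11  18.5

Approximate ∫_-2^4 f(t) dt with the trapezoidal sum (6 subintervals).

Δt = 1.
T_6 = (1/2)·[3.5 + 2·1 + 2·0.5 + 2·2 + 2·5.5 + 2·11 + 18.5] = 31.

31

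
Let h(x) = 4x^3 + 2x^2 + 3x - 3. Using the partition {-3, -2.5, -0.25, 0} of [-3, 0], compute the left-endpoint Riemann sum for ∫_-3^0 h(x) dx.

Subinterval widths: 0.5, 2.25, 0.25.
Left endpoints: -3, -2.5, -0.25.
h(-3) = -102, h(-2.5) = -60.5, h(-0.25) = -3.6875.
Sum = Σ Δx_i · h(x_i).
Sum = -188.046875.

-188.046875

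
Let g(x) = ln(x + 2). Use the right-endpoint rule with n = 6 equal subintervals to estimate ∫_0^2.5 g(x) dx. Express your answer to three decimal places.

3.047

Δx = (2.5 − 0)/6 = 5/12.
Right endpoints: 5/12, 5/6, 1.25, 5/3, 25/12, 2.5.
g(5/12) ≈ 0.882, g(5/6) ≈ 1.041, g(1.25) ≈ 1.179, g(5/3) ≈ 1.299, g(25/12) ≈ 1.407, g(2.5) ≈ 1.504.
Sum = Δx · [g(5/12) + g(5/6) + g(1.25) + ...].
Sum ≈ 3.047.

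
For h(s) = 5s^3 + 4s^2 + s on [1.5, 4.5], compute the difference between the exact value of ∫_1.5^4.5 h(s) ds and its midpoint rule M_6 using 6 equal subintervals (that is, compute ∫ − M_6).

3.0625

Exact integral: ∫_1.5^4.5 h(s) ds = 632.25.
M_6 = 629.1875.
Error = 632.25 − 629.1875 = 3.0625.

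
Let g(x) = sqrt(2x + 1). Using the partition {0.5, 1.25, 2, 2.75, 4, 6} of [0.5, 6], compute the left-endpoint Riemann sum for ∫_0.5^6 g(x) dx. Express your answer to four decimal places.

13.3277

Subinterval widths: 0.75, 0.75, 0.75, 1.25, 2.
Left endpoints: 0.5, 1.25, 2, 2.75, 4.
g(0.5) ≈ 1.4142, g(1.25) ≈ 1.8708, g(2) ≈ 2.2361, g(2.75) ≈ 2.5495, g(4) ≈ 3.0000.
Sum = Σ Δx_i · g(x_i).
Sum ≈ 13.3277.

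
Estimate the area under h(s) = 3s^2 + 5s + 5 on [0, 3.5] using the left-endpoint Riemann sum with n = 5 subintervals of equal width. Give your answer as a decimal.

72.87

Δs = (3.5 − 0)/5 = 0.7.
Left endpoints: 0, 0.7, 1.4, 2.1, 2.8.
h(0) = 5, h(0.7) = 9.97, h(1.4) = 17.88, h(2.1) = 28.73, h(2.8) = 42.52.
Sum = Δs · [h(0) + h(0.7) + h(1.4) + h(2.1) + h(2.8)].
Sum = 72.87.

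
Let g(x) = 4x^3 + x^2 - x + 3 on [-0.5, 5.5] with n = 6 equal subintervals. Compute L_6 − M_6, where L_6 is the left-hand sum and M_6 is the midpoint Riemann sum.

-298.5

L_6 = 659.5.
M_6 = 958.
L_6 − M_6 = -298.5.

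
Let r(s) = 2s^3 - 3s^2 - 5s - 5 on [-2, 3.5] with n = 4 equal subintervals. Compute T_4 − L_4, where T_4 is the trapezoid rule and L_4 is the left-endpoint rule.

T_4 ≈ -29.36914.
L_4 ≈ -63.40039.
T_4 − L_4 = 34.03125.

34.03125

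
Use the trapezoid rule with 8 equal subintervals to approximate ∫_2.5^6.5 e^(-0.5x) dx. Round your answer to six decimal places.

0.498039

Δx = (6.5 − 2.5)/8 = 0.5.
f(2.5) ≈ 0.286505, f(3) ≈ 0.223130, f(3.5) ≈ 0.173774, f(4) ≈ 0.135335, f(4.5) ≈ 0.105399, f(5) ≈ 0.082085, f(5.5) ≈ 0.063928, f(6) ≈ 0.049787, f(6.5) ≈ 0.038774.
T_8 = (Δx/2)·[f(x_0) + 2f(x_1) + ... + 2f(x_{7}) + f(x_8)].
Sum ≈ 0.498039.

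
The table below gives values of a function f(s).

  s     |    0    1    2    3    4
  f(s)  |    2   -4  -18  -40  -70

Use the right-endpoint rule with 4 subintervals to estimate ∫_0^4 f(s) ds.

Δs = 1.
Sum = 1·[(-4) + (-18) + (-40) + (-70)] = -132.

-132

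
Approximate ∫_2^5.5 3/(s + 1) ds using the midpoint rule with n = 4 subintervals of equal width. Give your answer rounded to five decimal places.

2.31135

Δs = (5.5 − 2)/4 = 0.875.
Midpoints: 2.4375, 3.3125, 4.1875, 5.0625.
f(2.4375) = 48/55, f(3.3125) = 16/23, f(4.1875) = 48/83, f(5.0625) = 48/97.
Sum = Δs · [f(2.4375) + f(3.3125) + f(4.1875) + f(5.0625)].
Sum ≈ 2.31135.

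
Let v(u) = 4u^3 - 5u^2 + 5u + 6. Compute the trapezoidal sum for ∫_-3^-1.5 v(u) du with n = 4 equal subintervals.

Δu = (-1.5 − (-3))/4 = 0.375.
v(-3) = -162, v(-2.625) = -113.9296875, v(-2.25) = -76.125, v(-1.875) = -47.3203125, v(-1.5) = -26.25.
T_4 = (Δu/2)·[v(u_0) + 2v(u_1) + 2v(u_2) + 2v(u_3) + v(u_4)].
Sum = -124.3125.

-124.3125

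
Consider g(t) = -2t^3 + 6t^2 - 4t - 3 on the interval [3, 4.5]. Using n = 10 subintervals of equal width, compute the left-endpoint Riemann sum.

-58.3678125

Δt = (4.5 − 3)/10 = 0.15.
Left endpoints: 3, 3.15, 3.3, 3.45, 3.6, 3.75, 3.9, 4.05, 4.2, 4.35.
g(3) = -15, g(3.15) = -18.57675, g(3.3) = -22.734, g(3.45) = -27.51225, g(3.6) = -32.952, g(3.75) = -39.09375, g(3.9) = -45.978, g(4.05) = -53.64525, g(4.2) = -62.136, g(4.35) = -71.49075.
Sum = Δt · [g(3) + g(3.15) + g(3.3) + ...].
Sum = -58.3678125.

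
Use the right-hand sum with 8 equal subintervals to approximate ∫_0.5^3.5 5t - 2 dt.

Δt = (3.5 − 0.5)/8 = 0.375.
Right endpoints: 0.875, 1.25, 1.625, 2, 2.375, 2.75, 3.125, 3.5.
f(0.875) = 2.375, f(1.25) = 4.25, f(1.625) = 6.125, f(2) = 8, f(2.375) = 9.875, f(2.75) = 11.75, f(3.125) = 13.625, f(3.5) = 15.5.
Sum = Δt · [f(0.875) + f(1.25) + f(1.625) + ...].
Sum = 26.8125.

26.8125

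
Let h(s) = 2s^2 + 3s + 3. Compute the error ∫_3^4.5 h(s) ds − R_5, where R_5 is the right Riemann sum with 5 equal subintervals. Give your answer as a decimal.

Exact integral: ∫_3^4.5 h(s) ds = 64.125.
R_5 = 68.22.
Error = 64.125 − 68.22 = -4.095.

-4.095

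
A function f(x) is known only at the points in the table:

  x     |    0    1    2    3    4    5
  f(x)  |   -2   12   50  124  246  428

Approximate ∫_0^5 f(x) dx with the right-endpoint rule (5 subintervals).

860

Δx = 1.
Sum = 1·[12 + 50 + 124 + 246 + 428] = 860.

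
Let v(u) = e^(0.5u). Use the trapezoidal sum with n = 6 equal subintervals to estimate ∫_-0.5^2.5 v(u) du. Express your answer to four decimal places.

5.4513

Δu = (2.5 − (-0.5))/6 = 0.5.
v(-0.5) ≈ 0.7788, v(0) ≈ 1.0000, v(0.5) ≈ 1.2840, v(1) ≈ 1.6487, v(1.5) ≈ 2.1170, v(2) ≈ 2.7183, v(2.5) ≈ 3.4903.
T_6 = (Δu/2)·[v(u_0) + 2v(u_1) + ... + 2v(u_{5}) + v(u_6)].
Sum ≈ 5.4513.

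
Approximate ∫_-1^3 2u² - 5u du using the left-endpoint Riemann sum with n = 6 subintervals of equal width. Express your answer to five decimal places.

0.59259

Δu = (3 − (-1))/6 = 2/3.
Left endpoints: -1, -1/3, 1/3, 1, 5/3, 7/3.
f(-1) = 7, f(-1/3) = 17/9, f(1/3) = -13/9, f(1) = -3, f(5/3) = -25/9, f(7/3) = -7/9.
Sum = Δu · [f(-1) + f(-1/3) + f(1/3) + ...].
Sum ≈ 0.59259.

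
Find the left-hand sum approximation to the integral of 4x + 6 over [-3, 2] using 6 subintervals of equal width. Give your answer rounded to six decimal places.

11.666667

Δx = (2 − (-3))/6 = 5/6.
Left endpoints: -3, -13/6, -4/3, -0.5, 1/3, 7/6.
f(-3) = -6, f(-13/6) = -8/3, f(-4/3) = 2/3, f(-0.5) = 4, f(1/3) = 22/3, f(7/6) = 32/3.
Sum = Δx · [f(-3) + f(-13/6) + f(-4/3) + ...].
Sum ≈ 11.666667.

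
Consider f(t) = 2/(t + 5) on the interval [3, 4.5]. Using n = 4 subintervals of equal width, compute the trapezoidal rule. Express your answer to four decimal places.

0.3438

Δt = (4.5 − 3)/4 = 0.375.
f(3) = 0.25, f(3.375) = 16/67, f(3.75) = 8/35, f(4.125) = 16/73, f(4.5) = 4/19.
T_4 = (Δt/2)·[f(t_0) + 2f(t_1) + 2f(t_2) + 2f(t_3) + f(t_4)].
Sum ≈ 0.3438.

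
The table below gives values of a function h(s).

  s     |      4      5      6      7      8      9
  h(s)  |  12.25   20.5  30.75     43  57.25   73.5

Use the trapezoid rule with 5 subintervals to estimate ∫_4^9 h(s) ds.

Δs = 1.
T_5 = (1/2)·[12.25 + 2·20.5 + 2·30.75 + 2·43 + 2·57.25 + 73.5] = 194.375.

194.375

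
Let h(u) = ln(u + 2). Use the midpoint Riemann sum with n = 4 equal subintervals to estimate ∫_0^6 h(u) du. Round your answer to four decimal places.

9.2831

Δu = (6 − 0)/4 = 1.5.
Midpoints: 0.75, 2.25, 3.75, 5.25.
h(0.75) ≈ 1.0116, h(2.25) ≈ 1.4469, h(3.75) ≈ 1.7492, h(5.25) ≈ 1.9810.
Sum = Δu · [h(0.75) + h(2.25) + h(3.75) + h(5.25)].
Sum ≈ 9.2831.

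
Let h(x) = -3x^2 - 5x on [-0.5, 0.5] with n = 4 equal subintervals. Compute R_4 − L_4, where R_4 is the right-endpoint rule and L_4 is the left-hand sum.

R_4 = -0.90625.
L_4 = 0.34375.
R_4 − L_4 = -1.25.

-1.25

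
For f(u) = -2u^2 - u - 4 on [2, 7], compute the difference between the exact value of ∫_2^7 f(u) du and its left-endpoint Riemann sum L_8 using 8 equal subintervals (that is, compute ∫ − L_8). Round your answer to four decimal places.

-29.0365

Exact integral: ∫_2^7 f(u) du ≈ -265.833333.
L_8 = -236.796875.
Error ≈ -265.833333 − (-236.796875) ≈ -29.0365.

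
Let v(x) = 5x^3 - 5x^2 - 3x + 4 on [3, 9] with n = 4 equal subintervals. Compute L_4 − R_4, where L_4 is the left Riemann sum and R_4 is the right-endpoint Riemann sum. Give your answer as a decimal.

-4698

L_4 = 4688.25.
R_4 = 9386.25.
L_4 − R_4 = -4698.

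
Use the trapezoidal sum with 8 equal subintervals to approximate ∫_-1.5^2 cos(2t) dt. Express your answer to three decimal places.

-0.288

Δt = (2 − (-1.5))/8 = 0.4375.
f(-1.5) ≈ -0.990, f(-1.0625) ≈ -0.526, f(-0.625) ≈ 0.315, f(-0.1875) ≈ 0.931, f(0.25) ≈ 0.878, f(0.6875) ≈ 0.195, f(1.125) ≈ -0.628, f(1.5625) ≈ -1.000, f(2) ≈ -0.654.
T_8 = (Δt/2)·[f(t_0) + 2f(t_1) + ... + 2f(t_{7}) + f(t_8)].
Sum ≈ -0.288.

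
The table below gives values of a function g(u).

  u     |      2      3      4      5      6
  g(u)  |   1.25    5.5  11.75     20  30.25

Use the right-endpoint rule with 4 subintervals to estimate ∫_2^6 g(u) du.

67.5

Δu = 1.
Sum = 1·[5.5 + 11.75 + 20 + 30.25] = 67.5.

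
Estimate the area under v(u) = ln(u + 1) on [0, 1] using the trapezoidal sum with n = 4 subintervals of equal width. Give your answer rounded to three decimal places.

Δu = (1 − 0)/4 = 0.25.
v(0) ≈ 0.000, v(0.25) ≈ 0.223, v(0.5) ≈ 0.405, v(0.75) ≈ 0.560, v(1) ≈ 0.693.
T_4 = (Δu/2)·[v(u_0) + 2v(u_1) + 2v(u_2) + 2v(u_3) + v(u_4)].
Sum ≈ 0.384.

0.384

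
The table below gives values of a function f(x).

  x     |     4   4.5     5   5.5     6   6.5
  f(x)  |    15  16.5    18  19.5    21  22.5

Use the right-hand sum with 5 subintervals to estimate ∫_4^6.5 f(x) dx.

Δx = 0.5.
Sum = 0.5·[16.5 + 18 + 19.5 + 21 + 22.5] = 48.75.

48.75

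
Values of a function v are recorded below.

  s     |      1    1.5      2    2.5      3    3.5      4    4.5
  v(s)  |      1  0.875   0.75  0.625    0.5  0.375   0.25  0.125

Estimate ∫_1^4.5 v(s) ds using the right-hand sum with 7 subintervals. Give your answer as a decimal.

Δs = 0.5.
Sum = 0.5·[0.875 + 0.75 + 0.625 + 0.5 + 0.375 + 0.25 + 0.125] = 1.75.

1.75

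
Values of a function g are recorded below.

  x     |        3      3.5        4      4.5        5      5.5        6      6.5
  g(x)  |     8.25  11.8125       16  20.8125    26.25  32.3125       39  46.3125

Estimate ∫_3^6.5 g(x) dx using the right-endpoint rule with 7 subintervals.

96.25

Δx = 0.5.
Sum = 0.5·[11.8125 + 16 + 20.8125 + 26.25 + 32.3125 + 39 + 46.3125] = 96.25.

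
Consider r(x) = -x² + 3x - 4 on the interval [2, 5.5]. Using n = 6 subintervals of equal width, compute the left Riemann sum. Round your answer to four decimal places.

-23.0214

Δx = (5.5 − 2)/6 = 7/12.
Left endpoints: 2, 31/12, 19/6, 3.75, 13/3, 59/12.
r(2) = -2, r(31/12) = -421/144, r(19/6) = -163/36, r(3.75) = -6.8125, r(13/3) = -88/9, r(59/12) = -1933/144.
Sum = Δx · [r(2) + r(31/12) + r(19/6) + ...].
Sum ≈ -23.0214.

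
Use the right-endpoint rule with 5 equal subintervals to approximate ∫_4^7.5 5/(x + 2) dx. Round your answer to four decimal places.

Δx = (7.5 − 4)/5 = 0.7.
Right endpoints: 4.7, 5.4, 6.1, 6.8, 7.5.
f(4.7) = 50/67, f(5.4) = 25/37, f(6.1) = 50/81, f(6.8) = 25/44, f(7.5) = 10/19.
Sum = Δx · [f(4.7) + f(5.4) + f(6.1) + f(6.8) + f(7.5)].
Sum ≈ 2.1936.

2.1936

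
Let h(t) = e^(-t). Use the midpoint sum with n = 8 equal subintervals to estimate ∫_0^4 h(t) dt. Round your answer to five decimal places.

0.97153

Δt = (4 − 0)/8 = 0.5.
Midpoints: 0.25, 0.75, 1.25, 1.75, 2.25, 2.75, 3.25, 3.75.
h(0.25) ≈ 0.77880, h(0.75) ≈ 0.47237, h(1.25) ≈ 0.28650, h(1.75) ≈ 0.17377, h(2.25) ≈ 0.10540, h(2.75) ≈ 0.06393, h(3.25) ≈ 0.03877, h(3.75) ≈ 0.02352.
Sum = Δt · [h(0.25) + h(0.75) + h(1.25) + ...].
Sum ≈ 0.97153.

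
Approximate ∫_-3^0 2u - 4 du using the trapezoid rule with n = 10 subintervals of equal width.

Δu = (0 − (-3))/10 = 0.3.
f(-3) = -10, f(-2.7) = -9.4, f(-2.4) = -8.8, f(-2.1) = -8.2, f(-1.8) = -7.6, f(-1.5) = -7, f(-1.2) = -6.4, f(-0.9) = -5.8, f(-0.6) = -5.2, f(-0.3) = -4.6, f(0) = -4.
T_10 = (Δu/2)·[f(u_0) + 2f(u_1) + ... + 2f(u_{9}) + f(u_10)].
Sum = -21.

-21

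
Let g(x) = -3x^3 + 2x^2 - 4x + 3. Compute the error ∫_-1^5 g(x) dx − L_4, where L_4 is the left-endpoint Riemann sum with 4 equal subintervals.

-229.5

Exact integral: ∫_-1^5 g(x) dx = -414.
L_4 = -184.5.
Error = -414 − (-184.5) = -229.5.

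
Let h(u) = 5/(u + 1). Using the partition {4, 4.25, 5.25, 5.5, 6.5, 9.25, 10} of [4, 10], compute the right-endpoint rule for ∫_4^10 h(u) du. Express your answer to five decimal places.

Subinterval widths: 0.25, 1, 0.25, 1, 2.75, 0.75.
Right endpoints: 4.25, 5.25, 5.5, 6.5, 9.25, 10.
h(4.25) = 20/21, h(5.25) = 0.8, h(5.5) = 10/13, h(6.5) = 2/3, h(9.25) = 20/41, h(10) = 5/11.
Sum = Σ Δu_i · h(u_i).
Sum ≈ 3.57944.

3.57944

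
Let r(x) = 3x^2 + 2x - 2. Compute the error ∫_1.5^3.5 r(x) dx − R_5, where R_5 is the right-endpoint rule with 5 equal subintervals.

Exact integral: ∫_1.5^3.5 r(x) dx = 45.5.
R_5 = 52.46.
Error = 45.5 − 52.46 = -6.96.

-6.96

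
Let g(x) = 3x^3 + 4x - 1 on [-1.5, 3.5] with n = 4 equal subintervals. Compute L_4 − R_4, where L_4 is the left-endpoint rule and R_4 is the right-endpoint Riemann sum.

-198.4375

L_4 = 36.25.
R_4 = 234.6875.
L_4 − R_4 = -198.4375.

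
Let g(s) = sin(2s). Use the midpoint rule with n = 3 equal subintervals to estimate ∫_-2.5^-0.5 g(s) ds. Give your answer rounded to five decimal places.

-0.13834

Δs = (-0.5 − (-2.5))/3 = 2/3.
Midpoints: -13/6, -1.5, -5/6.
g(-13/6) ≈ 0.92901, g(-1.5) ≈ -0.14112, g(-5/6) ≈ -0.99541.
Sum = Δs · [g(-13/6) + g(-1.5) + g(-5/6)].
Sum ≈ -0.13834.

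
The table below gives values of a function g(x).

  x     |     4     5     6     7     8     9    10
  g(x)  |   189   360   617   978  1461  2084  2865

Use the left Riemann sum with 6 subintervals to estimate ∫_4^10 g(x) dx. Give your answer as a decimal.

5689

Δx = 1.
Sum = 1·[189 + 360 + 617 + 978 + 1461 + 2084] = 5689.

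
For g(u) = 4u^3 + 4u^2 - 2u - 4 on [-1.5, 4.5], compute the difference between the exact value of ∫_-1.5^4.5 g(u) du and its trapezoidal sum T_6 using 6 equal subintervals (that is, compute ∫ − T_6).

-22

Exact integral: ∫_-1.5^4.5 g(u) du = 489.
T_6 = 511.
Error = 489 − 511 = -22.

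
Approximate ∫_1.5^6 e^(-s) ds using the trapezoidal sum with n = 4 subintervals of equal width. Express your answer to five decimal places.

0.24345

Δs = (6 − 1.5)/4 = 1.125.
f(1.5) ≈ 0.22313, f(2.625) ≈ 0.07244, f(3.75) ≈ 0.02352, f(4.875) ≈ 0.00764, f(6) ≈ 0.00248.
T_4 = (Δs/2)·[f(s_0) + 2f(s_1) + 2f(s_2) + 2f(s_3) + f(s_4)].
Sum ≈ 0.24345.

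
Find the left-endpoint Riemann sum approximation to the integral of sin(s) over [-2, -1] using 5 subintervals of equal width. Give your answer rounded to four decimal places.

Δs = (-1 − (-2))/5 = 0.2.
Left endpoints: -2, -1.8, -1.6, -1.4, -1.2.
f(-2) ≈ -0.9093, f(-1.8) ≈ -0.9738, f(-1.6) ≈ -0.9996, f(-1.4) ≈ -0.9854, f(-1.2) ≈ -0.9320.
Sum = Δs · [f(-2) + f(-1.8) + f(-1.6) + f(-1.4) + f(-1.2)].
Sum ≈ -0.9600.

-0.9600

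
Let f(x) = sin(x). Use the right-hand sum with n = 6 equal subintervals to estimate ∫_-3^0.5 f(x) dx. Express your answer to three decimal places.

Δx = (0.5 − (-3))/6 = 7/12.
Right endpoints: -29/12, -11/6, -1.25, -2/3, -1/12, 0.5.
f(-29/12) ≈ -0.663, f(-11/6) ≈ -0.966, f(-1.25) ≈ -0.949, f(-2/3) ≈ -0.618, f(-1/12) ≈ -0.083, f(0.5) ≈ 0.479.
Sum = Δx · [f(-29/12) + f(-11/6) + f(-1.25) + ...].
Sum ≈ -1.633.

-1.633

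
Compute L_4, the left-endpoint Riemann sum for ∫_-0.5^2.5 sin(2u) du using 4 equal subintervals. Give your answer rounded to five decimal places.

0.14735

Δu = (2.5 − (-0.5))/4 = 0.75.
Left endpoints: -0.5, 0.25, 1, 1.75.
f(-0.5) ≈ -0.84147, f(0.25) ≈ 0.47943, f(1) ≈ 0.90930, f(1.75) ≈ -0.35078.
Sum = Δu · [f(-0.5) + f(0.25) + f(1) + f(1.75)].
Sum ≈ 0.14735.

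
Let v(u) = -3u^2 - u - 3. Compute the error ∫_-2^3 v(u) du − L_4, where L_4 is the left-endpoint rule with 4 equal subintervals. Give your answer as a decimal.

-8.59375

Exact integral: ∫_-2^3 v(u) du = -52.5.
L_4 = -43.90625.
Error = -52.5 − (-43.90625) = -8.59375.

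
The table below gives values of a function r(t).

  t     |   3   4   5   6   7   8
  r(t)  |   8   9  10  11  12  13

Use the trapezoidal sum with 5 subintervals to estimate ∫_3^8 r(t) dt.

52.5

Δt = 1.
T_5 = (1/2)·[8 + 2·9 + 2·10 + 2·11 + 2·12 + 13] = 52.5.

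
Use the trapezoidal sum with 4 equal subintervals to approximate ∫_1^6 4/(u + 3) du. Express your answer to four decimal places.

3.2696

Δu = (6 − 1)/4 = 1.25.
f(1) = 1, f(2.25) = 16/21, f(3.5) = 8/13, f(4.75) = 16/31, f(6) = 4/9.
T_4 = (Δu/2)·[f(u_0) + 2f(u_1) + 2f(u_2) + 2f(u_3) + f(u_4)].
Sum ≈ 3.2696.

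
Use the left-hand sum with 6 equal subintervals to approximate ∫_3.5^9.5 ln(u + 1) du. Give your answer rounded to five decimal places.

Δu = (9.5 − 3.5)/6 = 1.
Left endpoints: 3.5, 4.5, 5.5, 6.5, 7.5, 8.5.
f(3.5) ≈ 1.50408, f(4.5) ≈ 1.70475, f(5.5) ≈ 1.87180, f(6.5) ≈ 2.01490, f(7.5) ≈ 2.14007, f(8.5) ≈ 2.25129.
Sum = Δu · [f(3.5) + f(4.5) + f(5.5) + ...].
Sum ≈ 11.48689.

11.48689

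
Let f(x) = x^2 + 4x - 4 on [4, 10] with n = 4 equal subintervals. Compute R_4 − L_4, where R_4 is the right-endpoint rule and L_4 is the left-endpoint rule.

162

R_4 = 539.25.
L_4 = 377.25.
R_4 − L_4 = 162.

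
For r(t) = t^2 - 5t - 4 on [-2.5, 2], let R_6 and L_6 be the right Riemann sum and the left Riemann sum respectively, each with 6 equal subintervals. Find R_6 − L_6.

-18.5625

R_6 = -13.359375.
L_6 = 5.203125.
R_6 − L_6 = -18.5625.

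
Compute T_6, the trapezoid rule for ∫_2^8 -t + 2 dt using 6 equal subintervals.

Δt = (8 − 2)/6 = 1.
f(2) = 0, f(3) = -1, f(4) = -2, f(5) = -3, f(6) = -4, f(7) = -5, f(8) = -6.
T_6 = (Δt/2)·[f(t_0) + 2f(t_1) + ... + 2f(t_{5}) + f(t_6)].
Sum = -18.

-18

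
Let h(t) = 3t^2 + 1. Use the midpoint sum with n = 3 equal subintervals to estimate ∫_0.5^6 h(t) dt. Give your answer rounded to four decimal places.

216.7535

Δt = (6 − 0.5)/3 = 11/6.
Midpoints: 17/12, 3.25, 61/12.
h(17/12) = 337/48, h(3.25) = 32.6875, h(61/12) = 3769/48.
Sum = Δt · [h(17/12) + h(3.25) + h(61/12)].
Sum ≈ 216.7535.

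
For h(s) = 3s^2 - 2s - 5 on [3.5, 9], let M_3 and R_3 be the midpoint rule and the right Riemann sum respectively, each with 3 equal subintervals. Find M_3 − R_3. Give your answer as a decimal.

-192.84375

M_3 ≈ 585.25347222.
R_3 ≈ 778.09722222.
M_3 − R_3 = -192.84375.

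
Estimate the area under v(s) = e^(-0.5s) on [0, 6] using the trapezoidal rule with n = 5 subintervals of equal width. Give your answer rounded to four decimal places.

1.9571

Δs = (6 − 0)/5 = 1.2.
v(0) ≈ 1.0000, v(1.2) ≈ 0.5488, v(2.4) ≈ 0.3012, v(3.6) ≈ 0.1653, v(4.8) ≈ 0.0907, v(6) ≈ 0.0498.
T_5 = (Δs/2)·[v(s_0) + 2v(s_1) + ... + 2v(s_{4}) + v(s_5)].
Sum ≈ 1.9571.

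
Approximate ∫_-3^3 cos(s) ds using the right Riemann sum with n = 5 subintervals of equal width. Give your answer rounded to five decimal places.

0.24753

Δs = (3 − (-3))/5 = 1.2.
Right endpoints: -1.8, -0.6, 0.6, 1.8, 3.
f(-1.8) ≈ -0.22720, f(-0.6) ≈ 0.82534, f(0.6) ≈ 0.82534, f(1.8) ≈ -0.22720, f(3) ≈ -0.98999.
Sum = Δs · [f(-1.8) + f(-0.6) + f(0.6) + f(1.8) + f(3)].
Sum ≈ 0.24753.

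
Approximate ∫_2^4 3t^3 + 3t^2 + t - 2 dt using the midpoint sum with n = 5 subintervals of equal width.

237.2

Δt = (4 − 2)/5 = 0.4.
Midpoints: 2.2, 2.6, 3, 3.4, 3.8.
f(2.2) = 46.664, f(2.6) = 73.608, f(3) = 109, f(3.4) = 153.992, f(3.8) = 209.736.
Sum = Δt · [f(2.2) + f(2.6) + f(3) + f(3.4) + f(3.8)].
Sum = 237.2.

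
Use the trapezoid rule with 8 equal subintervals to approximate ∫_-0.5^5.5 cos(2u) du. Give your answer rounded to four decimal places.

-0.0638

Δu = (5.5 − (-0.5))/8 = 0.75.
f(-0.5) ≈ 0.5403, f(0.25) ≈ 0.8776, f(1) ≈ -0.4161, f(1.75) ≈ -0.9365, f(2.5) ≈ 0.2837, f(3.25) ≈ 0.9766, f(4) ≈ -0.1455, f(4.75) ≈ -0.9972, f(5.5) ≈ 0.0044.
T_8 = (Δu/2)·[f(u_0) + 2f(u_1) + ... + 2f(u_{7}) + f(u_8)].
Sum ≈ -0.0638.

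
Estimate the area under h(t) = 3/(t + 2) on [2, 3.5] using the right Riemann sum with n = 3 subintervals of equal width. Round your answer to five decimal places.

0.90606

Δt = (3.5 − 2)/3 = 0.5.
Right endpoints: 2.5, 3, 3.5.
h(2.5) = 2/3, h(3) = 0.6, h(3.5) = 6/11.
Sum = Δt · [h(2.5) + h(3) + h(3.5)].
Sum ≈ 0.90606.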